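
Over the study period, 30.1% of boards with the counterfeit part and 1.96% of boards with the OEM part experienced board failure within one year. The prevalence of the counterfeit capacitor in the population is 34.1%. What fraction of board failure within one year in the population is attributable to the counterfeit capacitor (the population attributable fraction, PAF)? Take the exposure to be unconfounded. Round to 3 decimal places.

PAF ≈ 0.830

p₁ = 0.301, p₀ = 0.0196.
Overall risk P(Y=1) = π·p₁ + (1−π)·p₀ = 0.341×0.301 + 0.659×0.0196 = 0.11556.
Under exogeneity, PAF = [P(Y=1) − p₀] / P(Y=1).
PAF = (0.11556 − 0.0196) / 0.11556 ≈ 0.8304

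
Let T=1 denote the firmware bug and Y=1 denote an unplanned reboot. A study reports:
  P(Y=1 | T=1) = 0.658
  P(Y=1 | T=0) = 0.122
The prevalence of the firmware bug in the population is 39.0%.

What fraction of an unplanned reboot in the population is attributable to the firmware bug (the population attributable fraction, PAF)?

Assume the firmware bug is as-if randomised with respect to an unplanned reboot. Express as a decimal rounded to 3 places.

Let p₁ = 0.658, p₀ = 0.122.
Overall risk P(Y=1) = π·p₁ + (1−π)·p₀ = 0.39×0.658 + 0.61×0.122 = 0.33104.
Under exogeneity, PAF = [P(Y=1) − p₀] / P(Y=1).
PAF = (0.33104 − 0.122) / 0.33104 ≈ 0.6315

PAF ≈ 0.631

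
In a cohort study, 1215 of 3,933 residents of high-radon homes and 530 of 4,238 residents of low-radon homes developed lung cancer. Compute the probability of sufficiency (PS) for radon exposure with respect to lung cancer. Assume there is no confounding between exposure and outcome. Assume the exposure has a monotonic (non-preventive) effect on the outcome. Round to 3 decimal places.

p₁ = P(outcome | exposed) = 1215/3933 = 0.30892
p₀ = P(outcome | unexposed) = 530/4238 = 0.12506
Under exogeneity and monotonicity, PS = (p₁ − p₀) / (1 − p₀).
PS = (0.30892 − 0.12506) / (1 − 0.12506) = 0.18387 / 0.87494 ≈ 0.2101

PS ≈ 0.210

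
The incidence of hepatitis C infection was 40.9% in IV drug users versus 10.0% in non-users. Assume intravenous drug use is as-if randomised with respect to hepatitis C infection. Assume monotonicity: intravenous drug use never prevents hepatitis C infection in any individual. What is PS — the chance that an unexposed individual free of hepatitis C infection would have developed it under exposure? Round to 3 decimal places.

PS ≈ 0.343

p₁ = 0.409, p₀ = 0.1.
Under exogeneity and monotonicity, PS = (p₁ − p₀) / (1 − p₀).
PS = (0.409 − 0.1) / (1 − 0.1) = 0.309 / 0.9 ≈ 0.3433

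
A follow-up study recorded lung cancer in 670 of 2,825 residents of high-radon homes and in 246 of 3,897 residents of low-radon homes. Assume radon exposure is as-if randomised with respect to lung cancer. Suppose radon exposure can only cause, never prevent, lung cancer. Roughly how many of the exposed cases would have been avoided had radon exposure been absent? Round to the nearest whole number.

p₁ = P(outcome | exposed) = 670/2825 = 0.23717
p₀ = P(outcome | unexposed) = 246/3897 = 0.063125
PN = (p₁ − p₀)/p₁ = (0.23717 − 0.063125) / 0.23717 ≈ 0.73384.
Attributable cases ≈ PN × (exposed cases) = 0.73384 × 670 ≈ 491.67.

about 492 cases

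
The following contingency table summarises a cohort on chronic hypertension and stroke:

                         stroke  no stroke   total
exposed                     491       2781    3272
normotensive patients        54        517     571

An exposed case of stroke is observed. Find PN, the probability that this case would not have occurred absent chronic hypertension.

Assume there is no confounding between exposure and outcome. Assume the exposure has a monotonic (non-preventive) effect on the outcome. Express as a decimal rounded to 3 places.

PN ≈ 0.370

p₁ = P(outcome | exposed) = 491/3272 = 0.15006
p₀ = P(outcome | unexposed) = 54/571 = 0.094571
Under exogeneity and monotonicity, PN = (p₁ − p₀) / p₁.
PN = (0.15006 − 0.094571) / 0.15006 = 0.05549 / 0.15006 ≈ 0.3698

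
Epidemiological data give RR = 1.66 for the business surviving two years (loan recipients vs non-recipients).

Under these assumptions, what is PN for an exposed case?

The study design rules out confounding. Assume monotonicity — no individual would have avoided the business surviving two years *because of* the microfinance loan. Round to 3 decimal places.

PN ≈ 0.398

Under exogeneity and monotonicity, PN = (RR − 1) / RR = 1 − 1/RR.
PN = (1.66 − 1) / 1.66 = 0.66 / 1.66 ≈ 0.3976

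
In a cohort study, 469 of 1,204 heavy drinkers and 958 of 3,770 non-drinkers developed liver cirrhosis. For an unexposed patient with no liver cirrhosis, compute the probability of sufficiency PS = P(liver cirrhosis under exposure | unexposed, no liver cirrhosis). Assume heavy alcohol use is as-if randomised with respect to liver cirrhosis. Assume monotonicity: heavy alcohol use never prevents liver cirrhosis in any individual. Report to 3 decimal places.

PS ≈ 0.182

p₁ = P(outcome | exposed) = 469/1204 = 0.38953
p₀ = P(outcome | unexposed) = 958/3770 = 0.25411
Under exogeneity and monotonicity, PS = (p₁ − p₀) / (1 − p₀).
PS = (0.38953 − 0.25411) / (1 − 0.25411) = 0.13542 / 0.74589 ≈ 0.1816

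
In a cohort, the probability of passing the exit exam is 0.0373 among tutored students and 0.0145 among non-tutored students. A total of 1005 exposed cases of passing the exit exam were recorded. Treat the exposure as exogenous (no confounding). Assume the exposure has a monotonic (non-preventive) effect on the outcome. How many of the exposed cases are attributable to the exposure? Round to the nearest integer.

Let p₁ = 0.0373, p₀ = 0.0145.
PN = (p₁ − p₀)/p₁ = (0.0373 − 0.0145) / 0.0373 ≈ 0.61126.
Attributable cases ≈ PN × (exposed cases) = 0.61126 × 1005 ≈ 614.32.

about 614 cases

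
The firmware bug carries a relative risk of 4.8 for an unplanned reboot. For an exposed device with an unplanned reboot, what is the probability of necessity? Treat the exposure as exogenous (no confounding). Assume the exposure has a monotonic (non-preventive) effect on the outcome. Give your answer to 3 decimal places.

Under exogeneity and monotonicity, PN = (RR − 1) / RR = 1 − 1/RR.
PN = (4.8 − 1) / 4.8 = 3.8 / 4.8 ≈ 0.7917

PN ≈ 0.792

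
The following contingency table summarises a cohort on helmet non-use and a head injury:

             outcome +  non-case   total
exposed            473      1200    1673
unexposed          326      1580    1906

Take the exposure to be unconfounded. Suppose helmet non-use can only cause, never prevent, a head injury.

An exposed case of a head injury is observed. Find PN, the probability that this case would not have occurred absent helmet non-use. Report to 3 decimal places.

PN ≈ 0.395

p₁ = P(outcome | exposed) = 473/1673 = 0.28273
p₀ = P(outcome | unexposed) = 326/1906 = 0.17104
Under exogeneity and monotonicity, PN = (p₁ − p₀) / p₁.
PN = (0.28273 − 0.17104) / 0.28273 = 0.11169 / 0.28273 ≈ 0.3950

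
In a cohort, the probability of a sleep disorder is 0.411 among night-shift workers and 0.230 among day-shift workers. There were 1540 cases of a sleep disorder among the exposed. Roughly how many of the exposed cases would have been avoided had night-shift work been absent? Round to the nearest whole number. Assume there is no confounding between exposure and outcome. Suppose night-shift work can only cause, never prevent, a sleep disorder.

Let p₁ = 0.411, p₀ = 0.23.
PN = (p₁ − p₀)/p₁ = (0.411 − 0.23) / 0.411 ≈ 0.44039.
Attributable cases ≈ PN × (exposed cases) = 0.44039 × 1540 ≈ 678.20.

about 678 cases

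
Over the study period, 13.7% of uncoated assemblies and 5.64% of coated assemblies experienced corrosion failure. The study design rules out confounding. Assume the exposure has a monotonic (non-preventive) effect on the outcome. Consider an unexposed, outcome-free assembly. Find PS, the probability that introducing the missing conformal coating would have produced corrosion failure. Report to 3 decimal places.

PS ≈ 0.085

p₁ = 0.137, p₀ = 0.0564.
Under exogeneity and monotonicity, PS = (p₁ − p₀) / (1 − p₀).
PS = (0.137 − 0.0564) / (1 − 0.0564) = 0.0806 / 0.9436 ≈ 0.0854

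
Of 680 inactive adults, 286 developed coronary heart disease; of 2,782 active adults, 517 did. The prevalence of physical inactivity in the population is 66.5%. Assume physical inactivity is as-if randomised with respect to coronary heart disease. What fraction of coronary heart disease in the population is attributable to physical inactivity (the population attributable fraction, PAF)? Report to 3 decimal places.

PAF ≈ 0.457

p₁ = P(outcome | exposed) = 286/680 = 0.42059
p₀ = P(outcome | unexposed) = 517/2782 = 0.18584
Overall risk P(Y=1) = π·p₁ + (1−π)·p₀ = 0.665×0.42059 + 0.335×0.18584 = 0.34195.
Under exogeneity, PAF = [P(Y=1) − p₀] / P(Y=1).
PAF = (0.34195 − 0.18584) / 0.34195 ≈ 0.4565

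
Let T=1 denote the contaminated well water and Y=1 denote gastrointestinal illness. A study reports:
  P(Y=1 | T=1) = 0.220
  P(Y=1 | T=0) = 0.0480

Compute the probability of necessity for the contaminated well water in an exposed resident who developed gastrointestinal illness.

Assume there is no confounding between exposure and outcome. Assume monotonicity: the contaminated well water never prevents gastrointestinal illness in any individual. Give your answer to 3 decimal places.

PN ≈ 0.782

Let p₁ = 0.22, p₀ = 0.048.
Under exogeneity and monotonicity, PN = (p₁ − p₀) / p₁.
PN = (0.22 − 0.048) / 0.22 = 0.172 / 0.22 ≈ 0.7818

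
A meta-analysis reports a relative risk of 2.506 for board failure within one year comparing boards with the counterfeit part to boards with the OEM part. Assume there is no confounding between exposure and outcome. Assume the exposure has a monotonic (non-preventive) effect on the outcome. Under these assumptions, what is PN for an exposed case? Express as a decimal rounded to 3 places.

Under exogeneity and monotonicity, PN = (RR − 1) / RR = 1 − 1/RR.
PN = (2.506 − 1) / 2.506 = 1.506 / 2.506 ≈ 0.6010

PN ≈ 0.601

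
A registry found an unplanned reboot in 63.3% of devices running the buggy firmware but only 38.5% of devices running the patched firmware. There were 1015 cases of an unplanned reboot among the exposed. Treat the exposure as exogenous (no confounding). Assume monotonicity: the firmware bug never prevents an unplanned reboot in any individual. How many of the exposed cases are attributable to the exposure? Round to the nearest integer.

about 398 cases

p₁ = 0.633, p₀ = 0.385.
PN = (p₁ − p₀)/p₁ = (0.633 − 0.385) / 0.633 ≈ 0.39179.
Attributable cases ≈ PN × (exposed cases) = 0.39179 × 1015 ≈ 397.66.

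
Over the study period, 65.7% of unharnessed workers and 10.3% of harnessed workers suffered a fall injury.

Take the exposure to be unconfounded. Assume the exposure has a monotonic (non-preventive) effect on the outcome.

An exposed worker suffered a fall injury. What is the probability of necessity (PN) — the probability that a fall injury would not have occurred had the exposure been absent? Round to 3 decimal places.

p₁ = 0.657, p₀ = 0.103.
Under exogeneity and monotonicity, PN = (p₁ − p₀) / p₁.
PN = (0.657 − 0.103) / 0.657 = 0.554 / 0.657 ≈ 0.8432

PN ≈ 0.843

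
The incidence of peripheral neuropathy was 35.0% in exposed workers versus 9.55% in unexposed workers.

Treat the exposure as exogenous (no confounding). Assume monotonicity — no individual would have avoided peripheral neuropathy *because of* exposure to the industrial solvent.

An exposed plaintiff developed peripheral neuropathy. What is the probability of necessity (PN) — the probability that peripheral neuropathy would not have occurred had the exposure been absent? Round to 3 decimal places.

p₁ = 0.35, p₀ = 0.0955.
Under exogeneity and monotonicity, PN = (p₁ − p₀) / p₁.
PN = (0.35 − 0.0955) / 0.35 = 0.2545 / 0.35 ≈ 0.7271

PN ≈ 0.727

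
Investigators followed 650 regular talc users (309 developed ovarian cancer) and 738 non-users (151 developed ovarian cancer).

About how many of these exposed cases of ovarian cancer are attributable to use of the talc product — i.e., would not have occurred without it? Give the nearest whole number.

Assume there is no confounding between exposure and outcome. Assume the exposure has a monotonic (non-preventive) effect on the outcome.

about 176 cases

p₁ = P(outcome | exposed) = 309/650 = 0.47538
p₀ = P(outcome | unexposed) = 151/738 = 0.20461
PN = (p₁ − p₀)/p₁ = (0.47538 − 0.20461) / 0.47538 ≈ 0.56960.
Attributable cases ≈ PN × (exposed cases) = 0.56960 × 309 ≈ 176.01.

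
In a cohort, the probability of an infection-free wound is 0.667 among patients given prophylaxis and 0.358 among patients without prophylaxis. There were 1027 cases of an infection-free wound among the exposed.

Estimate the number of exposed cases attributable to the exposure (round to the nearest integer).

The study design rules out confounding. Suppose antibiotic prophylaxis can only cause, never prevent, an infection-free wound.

Let p₁ = 0.667, p₀ = 0.358.
PN = (p₁ − p₀)/p₁ = (0.667 − 0.358) / 0.667 ≈ 0.46327.
Attributable cases ≈ PN × (exposed cases) = 0.46327 × 1027 ≈ 475.78.

about 476 cases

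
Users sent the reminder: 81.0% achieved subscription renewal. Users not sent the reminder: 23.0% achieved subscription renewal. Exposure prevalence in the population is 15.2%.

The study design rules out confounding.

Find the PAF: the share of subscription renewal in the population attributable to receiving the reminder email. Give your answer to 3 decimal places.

PAF ≈ 0.277

p₁ = 0.81, p₀ = 0.23.
Overall risk P(Y=1) = π·p₁ + (1−π)·p₀ = 0.152×0.81 + 0.848×0.23 = 0.31816.
Under exogeneity, PAF = [P(Y=1) − p₀] / P(Y=1).
PAF = (0.31816 − 0.23) / 0.31816 ≈ 0.2771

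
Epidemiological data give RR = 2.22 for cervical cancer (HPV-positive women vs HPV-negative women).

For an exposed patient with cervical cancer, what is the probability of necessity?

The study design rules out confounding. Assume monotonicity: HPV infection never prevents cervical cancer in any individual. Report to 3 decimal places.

PN ≈ 0.550

Under exogeneity and monotonicity, PN = (RR − 1) / RR = 1 − 1/RR.
PN = (2.22 − 1) / 2.22 = 1.22 / 2.22 ≈ 0.5495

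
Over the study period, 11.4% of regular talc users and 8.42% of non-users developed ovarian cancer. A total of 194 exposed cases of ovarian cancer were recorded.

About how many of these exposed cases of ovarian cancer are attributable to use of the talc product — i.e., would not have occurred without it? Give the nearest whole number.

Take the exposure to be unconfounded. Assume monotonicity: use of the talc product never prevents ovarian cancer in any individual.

about 51 cases

p₁ = 0.114, p₀ = 0.0842.
PN = (p₁ − p₀)/p₁ = (0.114 − 0.0842) / 0.114 ≈ 0.26140.
Attributable cases ≈ PN × (exposed cases) = 0.26140 × 194 ≈ 50.71.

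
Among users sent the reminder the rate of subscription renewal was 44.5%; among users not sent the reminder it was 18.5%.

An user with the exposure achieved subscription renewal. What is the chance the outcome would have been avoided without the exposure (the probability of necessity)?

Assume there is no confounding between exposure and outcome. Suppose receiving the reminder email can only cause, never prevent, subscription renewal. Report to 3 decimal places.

p₁ = 0.445, p₀ = 0.185.
Under exogeneity and monotonicity, PN = (p₁ − p₀) / p₁.
PN = (0.445 − 0.185) / 0.445 = 0.26 / 0.445 ≈ 0.5843

PN ≈ 0.584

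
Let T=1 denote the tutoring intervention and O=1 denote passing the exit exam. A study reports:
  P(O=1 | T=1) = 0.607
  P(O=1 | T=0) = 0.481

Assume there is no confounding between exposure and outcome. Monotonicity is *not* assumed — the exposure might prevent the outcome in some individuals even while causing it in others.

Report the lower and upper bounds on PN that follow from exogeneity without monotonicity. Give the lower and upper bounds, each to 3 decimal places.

Let p₁ = 0.607, p₀ = 0.481.
Under exogeneity alone the bounds on PN are max{0,(p₁−p₀)/p₁} ≤ PN ≤ min{1,(1−p₀)/p₁}.
  lower = (p₁ − p₀)/p₁ = 0.126 / 0.607 ≈ 0.2076
  upper = min{1, (1 − p₀)/p₁} = 0.519 / 0.607 ≈ 0.8550

0.208 ≤ PN ≤ 0.855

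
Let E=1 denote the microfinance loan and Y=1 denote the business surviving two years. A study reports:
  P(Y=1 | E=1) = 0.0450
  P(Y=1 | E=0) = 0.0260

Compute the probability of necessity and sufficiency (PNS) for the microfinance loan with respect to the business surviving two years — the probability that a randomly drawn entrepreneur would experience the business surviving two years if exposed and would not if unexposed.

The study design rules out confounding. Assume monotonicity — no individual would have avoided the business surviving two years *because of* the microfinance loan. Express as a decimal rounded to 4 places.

Let p₁ = 0.045, p₀ = 0.026.
Under exogeneity and monotonicity, PNS = p₁ − p₀.
PNS = 0.045 − 0.026 = 0.019

PNS ≈ 0.0190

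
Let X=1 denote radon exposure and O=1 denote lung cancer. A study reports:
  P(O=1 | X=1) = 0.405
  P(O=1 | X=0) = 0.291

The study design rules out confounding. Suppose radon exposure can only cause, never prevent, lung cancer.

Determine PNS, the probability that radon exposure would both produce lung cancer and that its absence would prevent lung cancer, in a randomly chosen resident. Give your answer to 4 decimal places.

Let p₁ = 0.405, p₀ = 0.291.
Under exogeneity and monotonicity, PNS = p₁ − p₀.
PNS = 0.405 − 0.291 = 0.114

PNS ≈ 0.1140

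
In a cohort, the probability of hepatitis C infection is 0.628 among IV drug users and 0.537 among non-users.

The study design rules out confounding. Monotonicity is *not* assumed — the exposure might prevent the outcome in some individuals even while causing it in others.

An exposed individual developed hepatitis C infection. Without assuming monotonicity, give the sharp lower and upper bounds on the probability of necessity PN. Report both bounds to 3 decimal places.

0.145 ≤ PN ≤ 0.737

Let p₁ = 0.628, p₀ = 0.537.
Under exogeneity alone the bounds on PN are max{0,(p₁−p₀)/p₁} ≤ PN ≤ min{1,(1−p₀)/p₁}.
  lower = (p₁ − p₀)/p₁ = 0.091 / 0.628 ≈ 0.1449
  upper = min{1, (1 − p₀)/p₁} = 0.463 / 0.628 ≈ 0.7373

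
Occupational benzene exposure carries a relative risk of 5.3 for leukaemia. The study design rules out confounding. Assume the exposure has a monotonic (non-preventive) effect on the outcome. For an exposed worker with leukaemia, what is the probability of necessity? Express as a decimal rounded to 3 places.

Under exogeneity and monotonicity, PN = (RR − 1) / RR = 1 − 1/RR.
PN = (5.3 − 1) / 5.3 = 4.3 / 5.3 ≈ 0.8113

PN ≈ 0.811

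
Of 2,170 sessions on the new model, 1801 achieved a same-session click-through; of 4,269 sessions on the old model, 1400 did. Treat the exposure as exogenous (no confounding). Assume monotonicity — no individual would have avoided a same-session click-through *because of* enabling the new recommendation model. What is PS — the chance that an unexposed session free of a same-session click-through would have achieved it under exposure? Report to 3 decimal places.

PS ≈ 0.747

p₁ = P(outcome | exposed) = 1801/2170 = 0.82995
p₀ = P(outcome | unexposed) = 1400/4269 = 0.32795
Under exogeneity and monotonicity, PS = (p₁ − p₀) / (1 − p₀).
PS = (0.82995 − 0.32795) / (1 − 0.32795) = 0.50201 / 0.67205 ≈ 0.7470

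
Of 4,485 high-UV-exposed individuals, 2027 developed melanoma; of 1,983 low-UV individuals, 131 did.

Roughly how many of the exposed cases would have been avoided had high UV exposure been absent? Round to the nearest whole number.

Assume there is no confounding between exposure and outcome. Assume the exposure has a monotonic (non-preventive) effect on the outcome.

about 1731 cases

p₁ = P(outcome | exposed) = 2027/4485 = 0.45195
p₀ = P(outcome | unexposed) = 131/1983 = 0.066062
PN = (p₁ − p₀)/p₁ = (0.45195 − 0.066062) / 0.45195 ≈ 0.85383.
Attributable cases ≈ PN × (exposed cases) = 0.85383 × 2027 ≈ 1730.71.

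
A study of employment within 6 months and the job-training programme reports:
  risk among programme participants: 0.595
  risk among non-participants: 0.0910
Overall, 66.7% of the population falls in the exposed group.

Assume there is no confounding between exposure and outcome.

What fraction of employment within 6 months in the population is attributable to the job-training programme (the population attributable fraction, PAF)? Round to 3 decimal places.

PAF ≈ 0.787

Let p₁ = 0.595, p₀ = 0.091.
Overall risk P(Y=1) = π·p₁ + (1−π)·p₀ = 0.667×0.595 + 0.333×0.091 = 0.42717.
Under exogeneity, PAF = [P(Y=1) − p₀] / P(Y=1).
PAF = (0.42717 − 0.091) / 0.42717 ≈ 0.7870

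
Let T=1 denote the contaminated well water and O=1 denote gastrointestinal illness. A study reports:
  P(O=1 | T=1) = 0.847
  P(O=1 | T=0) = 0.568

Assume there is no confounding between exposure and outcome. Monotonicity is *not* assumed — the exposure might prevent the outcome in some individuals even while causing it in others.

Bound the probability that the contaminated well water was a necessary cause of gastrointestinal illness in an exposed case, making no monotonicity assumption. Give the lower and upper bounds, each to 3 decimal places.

0.329 ≤ PN ≤ 0.510

Let p₁ = 0.847, p₀ = 0.568.
Under exogeneity alone the bounds on PN are max{0,(p₁−p₀)/p₁} ≤ PN ≤ min{1,(1−p₀)/p₁}.
  lower = (p₁ − p₀)/p₁ = 0.279 / 0.847 ≈ 0.3294
  upper = min{1, (1 − p₀)/p₁} = 0.432 / 0.847 ≈ 0.5100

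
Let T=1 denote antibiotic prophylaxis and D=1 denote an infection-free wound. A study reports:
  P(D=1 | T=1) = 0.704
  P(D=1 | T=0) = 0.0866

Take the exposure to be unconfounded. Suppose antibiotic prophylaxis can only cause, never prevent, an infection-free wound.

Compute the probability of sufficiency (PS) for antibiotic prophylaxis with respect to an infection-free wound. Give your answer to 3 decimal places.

PS ≈ 0.676

Let p₁ = 0.704, p₀ = 0.0866.
Under exogeneity and monotonicity, PS = (p₁ − p₀) / (1 − p₀).
PS = (0.704 − 0.0866) / (1 − 0.0866) = 0.6174 / 0.9134 ≈ 0.6759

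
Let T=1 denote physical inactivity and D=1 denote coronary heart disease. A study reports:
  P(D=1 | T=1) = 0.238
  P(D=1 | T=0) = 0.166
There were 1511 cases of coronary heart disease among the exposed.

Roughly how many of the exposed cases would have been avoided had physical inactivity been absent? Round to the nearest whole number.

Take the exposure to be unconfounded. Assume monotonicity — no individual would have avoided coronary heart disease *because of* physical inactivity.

about 457 cases

Let p₁ = 0.238, p₀ = 0.166.
PN = (p₁ − p₀)/p₁ = (0.238 − 0.166) / 0.238 ≈ 0.30252.
Attributable cases ≈ PN × (exposed cases) = 0.30252 × 1511 ≈ 457.11.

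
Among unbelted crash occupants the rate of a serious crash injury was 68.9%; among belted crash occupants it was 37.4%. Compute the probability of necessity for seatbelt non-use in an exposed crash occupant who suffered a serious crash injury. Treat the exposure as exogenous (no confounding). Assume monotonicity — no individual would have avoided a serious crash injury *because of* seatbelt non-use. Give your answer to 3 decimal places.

p₁ = 0.689, p₀ = 0.374.
Under exogeneity and monotonicity, PN = (p₁ − p₀) / p₁.
PN = (0.689 − 0.374) / 0.689 = 0.315 / 0.689 ≈ 0.4572

PN ≈ 0.457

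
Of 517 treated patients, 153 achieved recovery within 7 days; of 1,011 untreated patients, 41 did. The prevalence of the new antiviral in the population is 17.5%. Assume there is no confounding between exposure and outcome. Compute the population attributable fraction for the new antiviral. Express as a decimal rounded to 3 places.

p₁ = P(outcome | exposed) = 153/517 = 0.29594
p₀ = P(outcome | unexposed) = 41/1011 = 0.040554
Overall risk P(Y=1) = π·p₁ + (1−π)·p₀ = 0.175×0.29594 + 0.825×0.040554 = 0.085246.
Under exogeneity, PAF = [P(Y=1) − p₀] / P(Y=1).
PAF = (0.085246 − 0.040554) / 0.085246 ≈ 0.5243

PAF ≈ 0.524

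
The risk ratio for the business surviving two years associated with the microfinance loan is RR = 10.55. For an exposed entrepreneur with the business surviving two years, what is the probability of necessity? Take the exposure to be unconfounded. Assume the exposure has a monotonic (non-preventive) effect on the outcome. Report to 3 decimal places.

Under exogeneity and monotonicity, PN = (RR − 1) / RR = 1 − 1/RR.
PN = (10.55 − 1) / 10.55 = 9.55 / 10.55 ≈ 0.9052

PN ≈ 0.905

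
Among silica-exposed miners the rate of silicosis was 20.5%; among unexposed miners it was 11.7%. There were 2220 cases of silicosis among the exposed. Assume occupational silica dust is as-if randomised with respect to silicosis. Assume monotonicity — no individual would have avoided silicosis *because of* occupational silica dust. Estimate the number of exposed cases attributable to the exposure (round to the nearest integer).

about 953 cases

p₁ = 0.205, p₀ = 0.117.
PN = (p₁ − p₀)/p₁ = (0.205 − 0.117) / 0.205 ≈ 0.42927.
Attributable cases ≈ PN × (exposed cases) = 0.42927 × 2220 ≈ 952.98.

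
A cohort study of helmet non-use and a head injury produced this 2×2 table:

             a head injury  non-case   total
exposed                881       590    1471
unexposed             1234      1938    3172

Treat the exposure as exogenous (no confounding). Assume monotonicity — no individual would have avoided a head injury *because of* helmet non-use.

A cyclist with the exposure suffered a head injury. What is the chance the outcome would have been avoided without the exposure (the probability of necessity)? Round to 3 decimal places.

PN ≈ 0.350

p₁ = P(outcome | exposed) = 881/1471 = 0.59891
p₀ = P(outcome | unexposed) = 1234/3172 = 0.38903
Under exogeneity and monotonicity, PN = (p₁ − p₀) / p₁.
PN = (0.59891 − 0.38903) / 0.59891 = 0.20988 / 0.59891 ≈ 0.3504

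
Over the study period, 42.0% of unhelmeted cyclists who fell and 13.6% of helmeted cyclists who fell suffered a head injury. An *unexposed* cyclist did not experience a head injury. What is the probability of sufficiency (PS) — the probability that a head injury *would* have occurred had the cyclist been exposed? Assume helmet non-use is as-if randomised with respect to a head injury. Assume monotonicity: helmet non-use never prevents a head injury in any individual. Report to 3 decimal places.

PS ≈ 0.329

p₁ = 0.42, p₀ = 0.136.
Under exogeneity and monotonicity, PS = (p₁ − p₀) / (1 − p₀).
PS = (0.42 − 0.136) / (1 − 0.136) = 0.284 / 0.864 ≈ 0.3287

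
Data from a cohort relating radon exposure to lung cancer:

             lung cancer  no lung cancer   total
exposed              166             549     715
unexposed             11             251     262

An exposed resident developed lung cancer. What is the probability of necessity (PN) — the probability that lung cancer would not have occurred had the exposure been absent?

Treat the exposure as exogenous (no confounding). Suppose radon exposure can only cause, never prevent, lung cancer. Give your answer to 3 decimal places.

PN ≈ 0.819

p₁ = P(outcome | exposed) = 166/715 = 0.23217
p₀ = P(outcome | unexposed) = 11/262 = 0.041985
Under exogeneity and monotonicity, PN = (p₁ − p₀)/p₁.
PN = (0.23217 − 0.041985) / 0.23217 ≈ 0.8192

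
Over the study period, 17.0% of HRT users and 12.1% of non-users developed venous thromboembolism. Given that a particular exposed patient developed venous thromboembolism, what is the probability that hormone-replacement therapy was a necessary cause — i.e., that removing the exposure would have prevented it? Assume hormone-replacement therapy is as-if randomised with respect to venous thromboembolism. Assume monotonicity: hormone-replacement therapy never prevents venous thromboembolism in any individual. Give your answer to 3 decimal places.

p₁ = 0.17, p₀ = 0.121.
Under exogeneity and monotonicity, PN = (p₁ − p₀) / p₁.
PN = (0.17 − 0.121) / 0.17 = 0.049 / 0.17 ≈ 0.2882

PN ≈ 0.288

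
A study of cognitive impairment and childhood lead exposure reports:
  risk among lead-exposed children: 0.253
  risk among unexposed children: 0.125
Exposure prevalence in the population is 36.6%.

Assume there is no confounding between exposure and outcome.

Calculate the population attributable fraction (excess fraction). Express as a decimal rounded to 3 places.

PAF ≈ 0.273

Let p₁ = 0.253, p₀ = 0.125.
Overall risk P(Y=1) = π·p₁ + (1−π)·p₀ = 0.366×0.253 + 0.634×0.125 = 0.17185.
Under exogeneity, PAF = [P(Y=1) − p₀] / P(Y=1).
PAF = (0.17185 − 0.125) / 0.17185 ≈ 0.2726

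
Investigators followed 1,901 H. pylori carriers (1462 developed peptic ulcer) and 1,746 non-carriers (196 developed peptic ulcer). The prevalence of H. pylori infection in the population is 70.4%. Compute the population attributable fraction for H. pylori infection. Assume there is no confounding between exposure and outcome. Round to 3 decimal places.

p₁ = P(outcome | exposed) = 1462/1901 = 0.76907
p₀ = P(outcome | unexposed) = 196/1746 = 0.11226
Overall risk P(Y=1) = π·p₁ + (1−π)·p₀ = 0.704×0.76907 + 0.296×0.11226 = 0.57465.
Under exogeneity, PAF = [P(Y=1) − p₀] / P(Y=1).
PAF = (0.57465 − 0.11226) / 0.57465 ≈ 0.8047

PAF ≈ 0.805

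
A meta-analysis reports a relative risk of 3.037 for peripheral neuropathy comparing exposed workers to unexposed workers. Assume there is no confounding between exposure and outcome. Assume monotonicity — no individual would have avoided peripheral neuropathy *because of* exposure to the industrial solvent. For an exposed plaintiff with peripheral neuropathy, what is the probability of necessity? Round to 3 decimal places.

Under exogeneity and monotonicity, PN = (RR − 1) / RR = 1 − 1/RR.
PN = (3.037 − 1) / 3.037 = 2.037 / 3.037 ≈ 0.6707

PN ≈ 0.671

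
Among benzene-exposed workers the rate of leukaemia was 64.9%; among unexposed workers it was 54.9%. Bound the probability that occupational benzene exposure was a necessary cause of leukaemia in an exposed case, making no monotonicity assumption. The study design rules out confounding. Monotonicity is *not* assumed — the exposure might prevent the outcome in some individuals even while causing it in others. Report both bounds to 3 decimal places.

p₁ = 0.649, p₀ = 0.549.
Under exogeneity alone the bounds on PN are max{0,(p₁−p₀)/p₁} ≤ PN ≤ min{1,(1−p₀)/p₁}.
  lower = (p₁ − p₀)/p₁ = 0.1 / 0.649 ≈ 0.1541
  upper = min{1, (1 − p₀)/p₁} = 0.451 / 0.649 ≈ 0.6949

0.154 ≤ PN ≤ 0.695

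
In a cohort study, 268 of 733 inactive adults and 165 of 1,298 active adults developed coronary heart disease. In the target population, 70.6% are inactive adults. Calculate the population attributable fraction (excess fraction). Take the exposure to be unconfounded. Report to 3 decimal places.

p₁ = P(outcome | exposed) = 268/733 = 0.36562
p₀ = P(outcome | unexposed) = 165/1298 = 0.12712
Overall risk P(Y=1) = π·p₁ + (1−π)·p₀ = 0.706×0.36562 + 0.294×0.12712 = 0.2955.
Under exogeneity, PAF = [P(Y=1) − p₀] / P(Y=1).
PAF = (0.2955 − 0.12712) / 0.2955 ≈ 0.5698

PAF ≈ 0.570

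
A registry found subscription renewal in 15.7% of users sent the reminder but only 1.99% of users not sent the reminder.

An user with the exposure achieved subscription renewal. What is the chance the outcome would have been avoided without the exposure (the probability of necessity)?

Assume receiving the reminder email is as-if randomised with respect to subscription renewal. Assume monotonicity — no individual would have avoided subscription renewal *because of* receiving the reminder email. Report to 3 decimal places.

p₁ = 0.157, p₀ = 0.0199.
Under exogeneity and monotonicity, PN = (p₁ − p₀) / p₁.
PN = (0.157 − 0.0199) / 0.157 = 0.1371 / 0.157 ≈ 0.8732

PN ≈ 0.873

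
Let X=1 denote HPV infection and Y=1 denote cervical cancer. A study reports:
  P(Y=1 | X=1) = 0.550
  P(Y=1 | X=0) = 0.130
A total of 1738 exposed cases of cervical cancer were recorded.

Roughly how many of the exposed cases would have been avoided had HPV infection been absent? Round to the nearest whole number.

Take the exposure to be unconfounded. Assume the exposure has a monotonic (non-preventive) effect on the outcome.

about 1327 cases

Let p₁ = 0.55, p₀ = 0.13.
PN = (p₁ − p₀)/p₁ = (0.55 − 0.13) / 0.55 ≈ 0.76364.
Attributable cases ≈ PN × (exposed cases) = 0.76364 × 1738 ≈ 1327.20.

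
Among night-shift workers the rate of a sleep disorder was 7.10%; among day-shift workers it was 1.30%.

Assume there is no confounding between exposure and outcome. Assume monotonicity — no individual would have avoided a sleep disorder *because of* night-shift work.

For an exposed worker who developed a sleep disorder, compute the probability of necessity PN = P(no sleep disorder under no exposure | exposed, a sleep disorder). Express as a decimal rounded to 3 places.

p₁ = 0.071, p₀ = 0.013.
Under exogeneity and monotonicity, PN = (p₁ − p₀) / p₁.
PN = (0.071 − 0.013) / 0.071 = 0.058 / 0.071 ≈ 0.8169

PN ≈ 0.817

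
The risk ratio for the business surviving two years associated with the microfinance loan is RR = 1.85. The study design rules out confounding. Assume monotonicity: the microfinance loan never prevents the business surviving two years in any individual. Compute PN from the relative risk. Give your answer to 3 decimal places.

Under exogeneity and monotonicity, PN = (RR − 1) / RR = 1 − 1/RR.
PN = (1.85 − 1) / 1.85 = 0.85 / 1.85 ≈ 0.4595

PN ≈ 0.459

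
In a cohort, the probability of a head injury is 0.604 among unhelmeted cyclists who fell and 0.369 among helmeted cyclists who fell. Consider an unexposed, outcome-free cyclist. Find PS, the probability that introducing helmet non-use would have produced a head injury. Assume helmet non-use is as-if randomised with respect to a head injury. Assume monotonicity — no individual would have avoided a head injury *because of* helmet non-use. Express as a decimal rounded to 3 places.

Let p₁ = 0.604, p₀ = 0.369.
Under exogeneity and monotonicity, PS = (p₁ − p₀) / (1 − p₀).
PS = (0.604 − 0.369) / (1 − 0.369) = 0.235 / 0.631 ≈ 0.3724

PS ≈ 0.372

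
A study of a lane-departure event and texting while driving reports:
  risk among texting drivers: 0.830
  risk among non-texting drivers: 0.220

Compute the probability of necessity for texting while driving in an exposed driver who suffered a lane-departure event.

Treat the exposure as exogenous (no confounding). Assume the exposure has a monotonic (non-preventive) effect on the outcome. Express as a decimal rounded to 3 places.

Let p₁ = 0.83, p₀ = 0.22.
Under exogeneity and monotonicity, PN = (p₁ − p₀) / p₁.
PN = (0.83 − 0.22) / 0.83 = 0.61 / 0.83 ≈ 0.7349

PN ≈ 0.735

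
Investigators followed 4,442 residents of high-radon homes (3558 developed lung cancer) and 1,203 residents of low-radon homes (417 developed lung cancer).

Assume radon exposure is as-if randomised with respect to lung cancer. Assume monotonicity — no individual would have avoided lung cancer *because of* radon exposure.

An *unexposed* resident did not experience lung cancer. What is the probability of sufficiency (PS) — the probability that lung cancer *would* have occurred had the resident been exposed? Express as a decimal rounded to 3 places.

PS ≈ 0.695

p₁ = P(outcome | exposed) = 3558/4442 = 0.80099
p₀ = P(outcome | unexposed) = 417/1203 = 0.34663
Under exogeneity and monotonicity, PS = (p₁ − p₀) / (1 − p₀).
PS = (0.80099 − 0.34663) / (1 − 0.34663) = 0.45436 / 0.65337 ≈ 0.6954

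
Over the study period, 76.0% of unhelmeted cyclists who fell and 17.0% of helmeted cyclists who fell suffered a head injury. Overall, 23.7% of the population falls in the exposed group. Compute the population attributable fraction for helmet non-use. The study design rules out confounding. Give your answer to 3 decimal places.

p₁ = 0.76, p₀ = 0.17.
Overall risk P(Y=1) = π·p₁ + (1−π)·p₀ = 0.237×0.76 + 0.763×0.17 = 0.30983.
Under exogeneity, PAF = [P(Y=1) − p₀] / P(Y=1).
PAF = (0.30983 − 0.17) / 0.30983 ≈ 0.4513

PAF ≈ 0.451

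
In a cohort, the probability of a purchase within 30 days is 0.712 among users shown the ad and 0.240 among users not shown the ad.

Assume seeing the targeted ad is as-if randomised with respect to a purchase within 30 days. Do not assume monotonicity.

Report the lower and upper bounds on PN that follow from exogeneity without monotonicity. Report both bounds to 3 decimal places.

Let p₁ = 0.712, p₀ = 0.24.
Under exogeneity alone the bounds on PN are max{0,(p₁−p₀)/p₁} ≤ PN ≤ min{1,(1−p₀)/p₁}.
  lower = (p₁ − p₀)/p₁ = 0.472 / 0.712 ≈ 0.6629
  upper = min{1, (1 − p₀)/p₁} = 0.76 / 0.712 ≈ 1.0674 → capped at 1

0.663 ≤ PN ≤ 1.000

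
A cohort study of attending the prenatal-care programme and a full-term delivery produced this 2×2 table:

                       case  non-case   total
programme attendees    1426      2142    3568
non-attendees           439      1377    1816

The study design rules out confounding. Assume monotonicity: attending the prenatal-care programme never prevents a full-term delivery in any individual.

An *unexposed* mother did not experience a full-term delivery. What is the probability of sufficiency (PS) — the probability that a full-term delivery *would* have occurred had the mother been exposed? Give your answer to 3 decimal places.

p₁ = P(outcome | exposed) = 1426/3568 = 0.39966
p₀ = P(outcome | unexposed) = 439/1816 = 0.24174
Under exogeneity and monotonicity, PS = (p₁ − p₀) / (1 − p₀).
PS = (0.39966 − 0.24174) / (1 − 0.24174) = 0.15792 / 0.75826 ≈ 0.2083

PS ≈ 0.208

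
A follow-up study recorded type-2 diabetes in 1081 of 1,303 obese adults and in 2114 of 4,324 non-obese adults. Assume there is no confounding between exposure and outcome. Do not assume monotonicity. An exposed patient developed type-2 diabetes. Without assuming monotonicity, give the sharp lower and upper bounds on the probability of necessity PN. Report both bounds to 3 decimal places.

0.411 ≤ PN ≤ 0.616

p₁ = P(outcome | exposed) = 1081/1303 = 0.82962
p₀ = P(outcome | unexposed) = 2114/4324 = 0.4889
Under exogeneity alone the bounds on PN are max{0,(p₁−p₀)/p₁} ≤ PN ≤ min{1,(1−p₀)/p₁}.
  lower = (p₁ − p₀)/p₁ = 0.34072 / 0.82962 ≈ 0.4107
  upper = min{1, (1 − p₀)/p₁} = 0.5111 / 0.82962 ≈ 0.6161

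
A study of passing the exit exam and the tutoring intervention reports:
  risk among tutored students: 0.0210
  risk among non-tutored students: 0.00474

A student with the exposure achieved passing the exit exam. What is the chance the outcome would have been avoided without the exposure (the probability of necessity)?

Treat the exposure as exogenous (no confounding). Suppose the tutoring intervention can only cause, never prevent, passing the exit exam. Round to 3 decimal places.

Let p₁ = 0.021, p₀ = 0.00474.
Under exogeneity and monotonicity, PN = (p₁ − p₀) / p₁.
PN = (0.021 − 0.00474) / 0.021 = 0.01626 / 0.021 ≈ 0.7743

PN ≈ 0.774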